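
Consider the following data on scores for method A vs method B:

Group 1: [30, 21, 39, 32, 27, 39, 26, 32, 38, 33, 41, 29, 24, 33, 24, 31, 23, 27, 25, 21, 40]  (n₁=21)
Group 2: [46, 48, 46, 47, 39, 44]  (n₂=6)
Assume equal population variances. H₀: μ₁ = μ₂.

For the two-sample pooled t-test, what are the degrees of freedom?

degrees of freedom = 25

df = n₁ + n₂ − 2 = 21 + 6 − 2 = 25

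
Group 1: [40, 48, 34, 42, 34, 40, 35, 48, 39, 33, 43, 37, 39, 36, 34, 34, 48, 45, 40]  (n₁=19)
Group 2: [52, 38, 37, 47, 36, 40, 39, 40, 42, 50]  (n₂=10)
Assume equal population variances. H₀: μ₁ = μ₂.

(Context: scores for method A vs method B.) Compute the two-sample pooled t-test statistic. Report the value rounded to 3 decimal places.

x̄₁=39.421, s₁=5.102, n₁=19
x̄₂=42.100, s₂=5.607, n₂=10
s_p² = [18·5.102² + 9·5.607²]/27 = 27.8345
SE = √(s_p²·(1/19+1/10)) = 2.0612
t = (39.421−42.100)/2.0612 = -1.2997
df = 27

test statistic = -1.300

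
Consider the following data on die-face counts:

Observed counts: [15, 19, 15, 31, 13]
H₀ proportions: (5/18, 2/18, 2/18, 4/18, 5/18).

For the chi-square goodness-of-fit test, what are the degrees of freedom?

degrees of freedom = 4

df = k − 1 = 5 − 1 = 4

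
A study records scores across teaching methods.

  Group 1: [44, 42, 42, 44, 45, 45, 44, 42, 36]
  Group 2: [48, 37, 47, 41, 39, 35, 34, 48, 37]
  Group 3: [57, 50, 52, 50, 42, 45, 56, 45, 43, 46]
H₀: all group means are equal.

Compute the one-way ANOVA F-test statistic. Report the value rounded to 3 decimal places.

Group means [42.67, 40.67, 48.60], grand mean 44.143
SSB = Σnᵢ(x̄ᵢ−x̄)² = 327.029; SSW = ΣΣ(x−x̄ᵢ)² = 564.400
MSB = 327.029/2 = 163.5143; MSW = 564.400/25 = 22.5760
F = MSB/MSW = 7.2428
df = (2, 25)

test statistic = 7.243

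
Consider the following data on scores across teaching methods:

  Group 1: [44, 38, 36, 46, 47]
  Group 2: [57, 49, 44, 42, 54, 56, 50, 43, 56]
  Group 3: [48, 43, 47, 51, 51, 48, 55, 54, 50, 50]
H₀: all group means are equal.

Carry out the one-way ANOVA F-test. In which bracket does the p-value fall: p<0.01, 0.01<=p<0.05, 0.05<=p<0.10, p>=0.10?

p-value bracket: 0.01<=p<0.05

Group means [42.20, 50.11, 49.70], grand mean 48.292
SSB = Σnᵢ(x̄ᵢ−x̄)² = 235.169; SSW = ΣΣ(x−x̄ᵢ)² = 491.789
MSB = 235.169/2 = 117.5847; MSW = 491.789/21 = 23.4185
F = MSB/MSW = 5.0210
df = (2, 21)
p-value (upper-tail) = 0.01651
→ bracket: 0.01<=p<0.05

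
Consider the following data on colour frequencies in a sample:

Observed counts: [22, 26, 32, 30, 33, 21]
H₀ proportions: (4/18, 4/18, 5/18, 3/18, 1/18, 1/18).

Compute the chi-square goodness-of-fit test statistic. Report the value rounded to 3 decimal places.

n = 164; E_i = n·p_i = [36.44, 36.44, 45.56, 27.33, 9.11, 9.11]
χ² = (22−36.44)²/36.44 + (26−36.44)²/36.44 + (32−45.56)²/45.56 + (30−27.33)²/27.33 + (33−9.11)²/9.11 + (21−9.11)²/9.11 = 91.1610
df = 5

test statistic = 91.161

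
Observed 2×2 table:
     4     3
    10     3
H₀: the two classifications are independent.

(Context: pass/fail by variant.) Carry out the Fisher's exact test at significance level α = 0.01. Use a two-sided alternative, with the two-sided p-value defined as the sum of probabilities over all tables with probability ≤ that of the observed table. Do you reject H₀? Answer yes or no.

reject H₀: no

Margins: r₁=7, r₂=13, c₁=14, c₂=6, n=20
p_obs = C(7,4)·C(13,10)/C(20,14); sum pmf over tables with pmf ≤ p_obs
p-value (two-sided) = 0.61262
At α=0.01: p ≥ α → fail to reject H₀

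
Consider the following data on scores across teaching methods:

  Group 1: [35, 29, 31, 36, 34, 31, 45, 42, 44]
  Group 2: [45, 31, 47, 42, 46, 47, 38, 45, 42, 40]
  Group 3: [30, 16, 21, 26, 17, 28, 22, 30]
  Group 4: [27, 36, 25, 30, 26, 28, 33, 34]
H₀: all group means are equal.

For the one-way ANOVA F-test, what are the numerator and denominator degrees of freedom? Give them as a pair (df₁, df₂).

degrees of freedom = [3, 31]

k = 4 groups, N = 35 total
df = (k−1, N−k) = (4−1, 35−4) = (3, 31)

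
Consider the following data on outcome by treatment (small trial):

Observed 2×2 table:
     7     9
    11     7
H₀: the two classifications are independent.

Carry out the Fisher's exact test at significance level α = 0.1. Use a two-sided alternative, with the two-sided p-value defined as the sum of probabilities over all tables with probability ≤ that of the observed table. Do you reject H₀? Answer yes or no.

Margins: r₁=16, r₂=18, c₁=18, c₂=16, n=34
p_obs = C(16,7)·C(18,11)/C(34,18); sum pmf over tables with pmf ≤ p_obs
p-value (two-sided) = 0.49211
At α=0.1: p ≥ α → fail to reject H₀

reject H₀: no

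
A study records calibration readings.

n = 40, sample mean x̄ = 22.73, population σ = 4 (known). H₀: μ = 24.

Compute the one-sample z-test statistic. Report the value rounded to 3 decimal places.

test statistic = -2.008

SE = σ/√n = 4/√40 = 0.6325
z = (x̄−μ₀)/SE = (22.73−24)/0.6325 = -2.0080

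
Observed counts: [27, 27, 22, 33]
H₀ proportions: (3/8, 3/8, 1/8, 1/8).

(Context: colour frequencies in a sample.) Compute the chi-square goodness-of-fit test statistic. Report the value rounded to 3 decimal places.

n = 109; E_i = n·p_i = [40.88, 40.88, 13.62, 13.62]
χ² = (27−40.88)²/40.88 + (27−40.88)²/40.88 + (22−13.62)²/13.62 + (33−13.62)²/13.62 = 42.1193
df = 3

test statistic = 42.119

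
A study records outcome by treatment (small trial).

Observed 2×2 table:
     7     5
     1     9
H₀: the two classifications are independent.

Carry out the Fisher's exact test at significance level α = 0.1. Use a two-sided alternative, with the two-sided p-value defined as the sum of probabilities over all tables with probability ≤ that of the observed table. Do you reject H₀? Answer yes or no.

reject H₀: yes

Margins: r₁=12, r₂=10, c₁=8, c₂=14, n=22
p_obs = C(12,7)·C(10,1)/C(22,8); sum pmf over tables with pmf ≤ p_obs
p-value (two-sided) = 0.03096
At α=0.1: p < α → reject H₀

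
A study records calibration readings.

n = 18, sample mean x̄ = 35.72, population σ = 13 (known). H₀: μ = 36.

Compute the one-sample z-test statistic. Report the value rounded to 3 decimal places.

test statistic = -0.091

SE = σ/√n = 13/√18 = 3.0641
z = (x̄−μ₀)/SE = (35.72−36)/3.0641 = -0.0914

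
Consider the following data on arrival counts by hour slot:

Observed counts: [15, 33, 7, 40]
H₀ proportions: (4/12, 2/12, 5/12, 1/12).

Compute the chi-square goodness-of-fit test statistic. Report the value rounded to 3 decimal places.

test statistic = 184.227

n = 95; E_i = n·p_i = [31.67, 15.83, 39.58, 7.92]
χ² = (15−31.67)²/31.67 + (33−15.83)²/15.83 + (7−39.58)²/39.58 + (40−7.92)²/7.92 = 184.2274
df = 3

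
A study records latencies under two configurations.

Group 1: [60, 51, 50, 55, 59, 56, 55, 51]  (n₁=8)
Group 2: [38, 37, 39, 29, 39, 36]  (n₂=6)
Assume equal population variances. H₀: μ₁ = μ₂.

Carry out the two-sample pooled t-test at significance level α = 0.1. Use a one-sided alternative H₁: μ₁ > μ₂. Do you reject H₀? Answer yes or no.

reject H₀: yes

x̄₁=54.625, s₁=3.739, n₁=8
x̄₂=36.333, s₂=3.777, n₂=6
s_p² = [7·3.739² + 5·3.777²]/12 = 14.1007
SE = √(s_p²·(1/8+1/6)) = 2.0280
t = (54.625−36.333)/2.0280 = 9.0196
df = 12
p-value (one-sided, H₁ greater) = 0.00000
At α=0.1: p < α → reject H₀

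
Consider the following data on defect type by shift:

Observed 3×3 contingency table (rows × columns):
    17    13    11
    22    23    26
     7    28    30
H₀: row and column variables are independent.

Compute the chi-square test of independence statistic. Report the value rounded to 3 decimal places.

test statistic = 14.145

Row totals [41, 71, 65], col totals [46, 64, 67], n=177
χ² = (17−10.66)²/10.66 + (13−14.82)²/14.82 + (11−15.52)²/15.52 + (22−18.45)²/18.45 + (23−25.67)²/25.67 + (26−26.88)²/26.88 + (7−16.89)²/16.89 + (28−23.50)²/23.50 + (30−24.60)²/24.60 = 14.1447
df = 4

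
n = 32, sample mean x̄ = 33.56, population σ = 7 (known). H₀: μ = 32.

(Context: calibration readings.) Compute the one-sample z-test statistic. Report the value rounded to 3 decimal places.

test statistic = 1.261

SE = σ/√n = 7/√32 = 1.2374
z = (x̄−μ₀)/SE = (33.56−32)/1.2374 = 1.2607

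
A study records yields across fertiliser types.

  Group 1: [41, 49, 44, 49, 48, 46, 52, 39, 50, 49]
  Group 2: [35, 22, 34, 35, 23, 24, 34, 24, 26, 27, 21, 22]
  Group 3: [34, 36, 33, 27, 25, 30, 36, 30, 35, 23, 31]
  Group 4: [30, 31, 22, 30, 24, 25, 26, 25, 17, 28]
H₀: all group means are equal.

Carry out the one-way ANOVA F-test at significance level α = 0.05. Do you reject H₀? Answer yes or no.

reject H₀: yes

Group means [46.70, 27.25, 30.91, 25.80], grand mean 32.372
SSB = Σnᵢ(x̄ᵢ−x̄)² = 2823.187; SSW = ΣΣ(x−x̄ᵢ)² = 862.859
MSB = 2823.187/3 = 941.0625; MSW = 862.859/39 = 22.1246
F = MSB/MSW = 42.5347
df = (3, 39)
p-value (upper-tail) = 0.00000
At α=0.05: p < α → reject H₀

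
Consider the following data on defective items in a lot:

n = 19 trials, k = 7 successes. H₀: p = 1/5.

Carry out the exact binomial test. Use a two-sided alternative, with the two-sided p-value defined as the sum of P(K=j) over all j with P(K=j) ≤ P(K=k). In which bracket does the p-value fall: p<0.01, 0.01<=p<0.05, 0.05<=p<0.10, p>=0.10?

Exact binomial: n=19, k=7, p₀=1/5=0.2000
P(X=j) = C(n,j)·p₀^j·(1−p₀)^(n−j); p = Σ P(X=j) over j with P(X=j) ≤ P(X=7)
p-value (two-sided) = 0.08201
→ bracket: 0.05<=p<0.10

p-value bracket: 0.05<=p<0.10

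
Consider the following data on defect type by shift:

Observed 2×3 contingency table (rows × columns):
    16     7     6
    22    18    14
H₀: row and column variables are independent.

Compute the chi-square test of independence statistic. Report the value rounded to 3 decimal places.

test statistic = 1.603

Row totals [29, 54], col totals [38, 25, 20], n=83
χ² = (16−13.28)²/13.28 + (7−8.73)²/8.73 + (6−6.99)²/6.99 + (22−24.72)²/24.72 + (18−16.27)²/16.27 + (14−13.01)²/13.01 = 1.6026
df = 2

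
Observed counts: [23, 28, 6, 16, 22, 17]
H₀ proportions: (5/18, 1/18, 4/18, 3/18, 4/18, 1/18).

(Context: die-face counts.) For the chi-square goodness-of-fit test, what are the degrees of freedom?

degrees of freedom = 5

df = k − 1 = 6 − 1 = 5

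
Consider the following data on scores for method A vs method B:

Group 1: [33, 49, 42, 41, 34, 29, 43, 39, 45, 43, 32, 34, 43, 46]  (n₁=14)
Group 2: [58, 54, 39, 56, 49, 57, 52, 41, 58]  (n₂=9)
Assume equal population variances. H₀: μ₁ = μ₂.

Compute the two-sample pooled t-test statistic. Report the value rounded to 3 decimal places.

test statistic = -4.330

x̄₁=39.500, s₁=6.061, n₁=14
x̄₂=51.556, s₂=7.196, n₂=9
s_p² = [13·6.061² + 8·7.196²]/21 = 42.4630
SE = √(s_p²·(1/14+1/9)) = 2.7841
t = (39.500−51.556)/2.7841 = -4.3302
df = 21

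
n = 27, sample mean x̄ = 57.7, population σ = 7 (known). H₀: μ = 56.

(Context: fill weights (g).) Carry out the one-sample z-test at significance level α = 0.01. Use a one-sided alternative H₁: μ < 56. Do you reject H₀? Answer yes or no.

reject H₀: no

SE = σ/√n = 7/√27 = 1.3472
z = (x̄−μ₀)/SE = (57.7−56)/1.3472 = 1.2619
p-value (one-sided, H₁ less) = 0.89651
At α=0.01: p ≥ α → fail to reject H₀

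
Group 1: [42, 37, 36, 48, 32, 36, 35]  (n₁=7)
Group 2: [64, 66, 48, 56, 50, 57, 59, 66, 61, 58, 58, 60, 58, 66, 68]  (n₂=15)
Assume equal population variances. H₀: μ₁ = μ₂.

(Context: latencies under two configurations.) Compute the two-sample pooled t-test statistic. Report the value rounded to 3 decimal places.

test statistic = -8.372

x̄₁=38.000, s₁=5.323, n₁=7
x̄₂=59.667, s₂=5.790, n₂=15
s_p² = [6·5.323² + 14·5.790²]/20 = 31.9667
SE = √(s_p²·(1/7+1/15)) = 2.5880
t = (38.000−59.667)/2.5880 = -8.3720
df = 20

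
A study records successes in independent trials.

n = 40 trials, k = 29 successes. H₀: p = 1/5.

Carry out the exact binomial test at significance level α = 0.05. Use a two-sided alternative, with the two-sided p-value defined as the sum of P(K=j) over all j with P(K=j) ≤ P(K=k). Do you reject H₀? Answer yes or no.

reject H₀: yes

Exact binomial: n=40, k=29, p₀=1/5=0.2000
P(X=j) = C(n,j)·p₀^j·(1−p₀)^(n−j); p = Σ P(X=j) over j with P(X=j) ≤ P(X=29)
p-value (two-sided) = 0.00000
At α=0.05: p < α → reject H₀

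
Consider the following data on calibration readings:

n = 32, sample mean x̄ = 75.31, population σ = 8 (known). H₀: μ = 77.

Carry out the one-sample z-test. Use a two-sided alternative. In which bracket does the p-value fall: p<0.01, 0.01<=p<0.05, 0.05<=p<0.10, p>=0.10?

p-value bracket: p>=0.10

SE = σ/√n = 8/√32 = 1.4142
z = (x̄−μ₀)/SE = (75.31−77)/1.4142 = -1.1950
p-value (two-sided) = 0.23208
→ bracket: p>=0.10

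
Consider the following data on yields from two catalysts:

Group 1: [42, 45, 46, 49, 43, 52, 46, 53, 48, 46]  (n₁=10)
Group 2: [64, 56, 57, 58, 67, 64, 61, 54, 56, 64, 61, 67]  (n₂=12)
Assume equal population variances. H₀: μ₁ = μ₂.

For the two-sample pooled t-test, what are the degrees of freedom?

df = n₁ + n₂ − 2 = 10 + 12 − 2 = 20

degrees of freedom = 20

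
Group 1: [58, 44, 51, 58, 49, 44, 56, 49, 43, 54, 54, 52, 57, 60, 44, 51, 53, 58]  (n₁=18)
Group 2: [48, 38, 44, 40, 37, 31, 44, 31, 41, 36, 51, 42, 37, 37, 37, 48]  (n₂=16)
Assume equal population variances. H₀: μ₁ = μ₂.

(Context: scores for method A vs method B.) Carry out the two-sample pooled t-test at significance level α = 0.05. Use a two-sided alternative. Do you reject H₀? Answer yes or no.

x̄₁=51.944, s₁=5.504, n₁=18
x̄₂=40.125, s₂=5.795, n₂=16
s_p² = [17·5.504² + 15·5.795²]/32 = 31.8342
SE = √(s_p²·(1/18+1/16)) = 1.9386
t = (51.944−40.125)/1.9386 = 6.0969
df = 32
p-value (two-sided) = 0.00000
At α=0.05: p < α → reject H₀

reject H₀: yes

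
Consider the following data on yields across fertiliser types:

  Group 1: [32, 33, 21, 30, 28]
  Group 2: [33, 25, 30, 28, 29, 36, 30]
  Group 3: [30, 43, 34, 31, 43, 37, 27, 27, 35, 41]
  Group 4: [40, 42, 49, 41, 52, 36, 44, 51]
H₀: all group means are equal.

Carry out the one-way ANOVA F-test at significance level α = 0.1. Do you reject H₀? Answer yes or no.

Group means [28.80, 30.14, 34.80, 44.38], grand mean 35.267
SSB = Σnᵢ(x̄ᵢ−x̄)² = 1058.735; SSW = ΣΣ(x−x̄ᵢ)² = 733.132
MSB = 1058.735/3 = 352.9115; MSW = 733.132/26 = 28.1974
F = MSB/MSW = 12.5158
df = (3, 26)
p-value (upper-tail) = 0.00003
At α=0.1: p < α → reject H₀

reject H₀: yes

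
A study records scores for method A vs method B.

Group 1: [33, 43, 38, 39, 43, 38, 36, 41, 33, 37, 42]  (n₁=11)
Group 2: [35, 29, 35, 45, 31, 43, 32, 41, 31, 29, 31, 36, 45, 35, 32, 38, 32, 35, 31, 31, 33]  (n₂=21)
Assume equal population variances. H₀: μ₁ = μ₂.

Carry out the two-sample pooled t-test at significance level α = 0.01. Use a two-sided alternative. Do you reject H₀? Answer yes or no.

reject H₀: no

x̄₁=38.455, s₁=3.588, n₁=11
x̄₂=34.762, s₂=4.959, n₂=21
s_p² = [10·3.588² + 20·4.959²]/30 = 20.6846
SE = √(s_p²·(1/11+1/21)) = 1.6927
t = (38.455−34.762)/1.6927 = 2.1814
df = 30
p-value (two-sided) = 0.03712
At α=0.01: p ≥ α → fail to reject H₀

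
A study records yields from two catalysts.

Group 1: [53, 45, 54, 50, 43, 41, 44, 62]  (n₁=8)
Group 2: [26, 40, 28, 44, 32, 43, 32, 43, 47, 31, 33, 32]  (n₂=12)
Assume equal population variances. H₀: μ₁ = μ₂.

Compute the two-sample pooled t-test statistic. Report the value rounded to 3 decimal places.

test statistic = 4.061

x̄₁=49.000, s₁=7.091, n₁=8
x̄₂=35.917, s₂=7.038, n₂=12
s_p² = [7·7.091² + 11·7.038²]/18 = 49.8287
SE = √(s_p²·(1/8+1/12)) = 3.2220
t = (49.000−35.917)/3.2220 = 4.0607
df = 18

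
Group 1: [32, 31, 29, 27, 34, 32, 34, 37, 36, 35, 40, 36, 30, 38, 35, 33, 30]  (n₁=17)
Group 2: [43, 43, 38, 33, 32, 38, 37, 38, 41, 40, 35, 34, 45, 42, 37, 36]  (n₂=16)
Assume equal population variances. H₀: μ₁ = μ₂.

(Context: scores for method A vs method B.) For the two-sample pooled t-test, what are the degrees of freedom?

degrees of freedom = 31

df = n₁ + n₂ − 2 = 17 + 16 − 2 = 31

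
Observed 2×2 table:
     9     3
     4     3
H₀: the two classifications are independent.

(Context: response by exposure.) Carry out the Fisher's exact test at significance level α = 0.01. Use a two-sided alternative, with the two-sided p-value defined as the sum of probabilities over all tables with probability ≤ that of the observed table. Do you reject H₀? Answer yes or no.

reject H₀: no

Margins: r₁=12, r₂=7, c₁=13, c₂=6, n=19
p_obs = C(12,9)·C(7,4)/C(19,13); sum pmf over tables with pmf ≤ p_obs
p-value (two-sided) = 0.61687
At α=0.01: p ≥ α → fail to reject H₀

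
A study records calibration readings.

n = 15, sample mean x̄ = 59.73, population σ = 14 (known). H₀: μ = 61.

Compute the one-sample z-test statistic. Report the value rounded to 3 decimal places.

test statistic = -0.351

SE = σ/√n = 14/√15 = 3.6148
z = (x̄−μ₀)/SE = (59.73−61)/3.6148 = -0.3513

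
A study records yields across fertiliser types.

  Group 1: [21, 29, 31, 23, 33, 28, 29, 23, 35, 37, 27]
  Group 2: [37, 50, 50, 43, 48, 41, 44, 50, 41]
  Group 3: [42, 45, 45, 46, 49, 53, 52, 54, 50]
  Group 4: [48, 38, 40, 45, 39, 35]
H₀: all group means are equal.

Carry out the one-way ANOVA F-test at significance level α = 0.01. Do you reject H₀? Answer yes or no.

reject H₀: yes

Group means [28.73, 44.89, 48.44, 40.83], grand mean 40.029
SSB = Σnᵢ(x̄ᵢ−x̄)² = 2258.845; SSW = ΣΣ(x−x̄ᵢ)² = 698.126
MSB = 2258.845/3 = 752.9484; MSW = 698.126/31 = 22.5202
F = MSB/MSW = 33.4344
df = (3, 31)
p-value (upper-tail) = 0.00000
At α=0.01: p < α → reject H₀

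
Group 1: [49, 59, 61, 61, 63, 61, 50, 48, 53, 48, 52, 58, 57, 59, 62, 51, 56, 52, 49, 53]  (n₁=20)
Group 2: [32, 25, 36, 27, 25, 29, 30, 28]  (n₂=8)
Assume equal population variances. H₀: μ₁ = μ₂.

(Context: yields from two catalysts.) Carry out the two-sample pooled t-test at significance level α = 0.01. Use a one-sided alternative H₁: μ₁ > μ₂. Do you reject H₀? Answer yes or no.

x̄₁=55.100, s₁=5.149, n₁=20
x̄₂=29.000, s₂=3.703, n₂=8
s_p² = [19·5.149² + 7·3.703²]/26 = 23.0692
SE = √(s_p²·(1/20+1/8)) = 2.0093
t = (55.100−29.000)/2.0093 = 12.9899
df = 26
p-value (one-sided, H₁ greater) = 0.00000
At α=0.01: p < α → reject H₀

reject H₀: yes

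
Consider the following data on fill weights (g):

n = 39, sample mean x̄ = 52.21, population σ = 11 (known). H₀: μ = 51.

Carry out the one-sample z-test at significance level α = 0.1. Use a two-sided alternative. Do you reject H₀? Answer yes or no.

reject H₀: no

SE = σ/√n = 11/√39 = 1.7614
z = (x̄−μ₀)/SE = (52.21−51)/1.7614 = 0.6869
p-value (two-sided) = 0.49211
At α=0.1: p ≥ α → fail to reject H₀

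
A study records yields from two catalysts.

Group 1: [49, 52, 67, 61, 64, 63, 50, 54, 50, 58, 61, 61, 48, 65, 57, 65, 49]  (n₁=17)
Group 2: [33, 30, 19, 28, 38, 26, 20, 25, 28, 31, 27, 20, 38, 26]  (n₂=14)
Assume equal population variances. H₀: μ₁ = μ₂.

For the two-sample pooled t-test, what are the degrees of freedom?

degrees of freedom = 29

df = n₁ + n₂ − 2 = 17 + 14 − 2 = 29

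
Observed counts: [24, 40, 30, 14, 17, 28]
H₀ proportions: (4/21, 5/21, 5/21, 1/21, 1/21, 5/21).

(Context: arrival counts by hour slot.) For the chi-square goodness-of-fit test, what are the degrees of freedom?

degrees of freedom = 5

df = k − 1 = 6 − 1 = 5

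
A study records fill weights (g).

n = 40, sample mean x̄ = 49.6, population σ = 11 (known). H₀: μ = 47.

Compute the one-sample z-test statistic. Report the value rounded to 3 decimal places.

test statistic = 1.495

SE = σ/√n = 11/√40 = 1.7393
z = (x̄−μ₀)/SE = (49.6−47)/1.7393 = 1.4949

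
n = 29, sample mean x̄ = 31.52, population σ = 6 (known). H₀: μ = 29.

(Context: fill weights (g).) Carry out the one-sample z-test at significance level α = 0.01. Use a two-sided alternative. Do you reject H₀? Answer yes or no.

SE = σ/√n = 6/√29 = 1.1142
z = (x̄−μ₀)/SE = (31.52−29)/1.1142 = 2.2618
p-value (two-sided) = 0.02371
At α=0.01: p ≥ α → fail to reject H₀

reject H₀: no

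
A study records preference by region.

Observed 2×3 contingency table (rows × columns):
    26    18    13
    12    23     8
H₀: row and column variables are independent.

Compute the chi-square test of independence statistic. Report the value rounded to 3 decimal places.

test statistic = 5.098

Row totals [57, 43], col totals [38, 41, 21], n=100
χ² = (26−21.66)²/21.66 + (18−23.37)²/23.37 + (13−11.97)²/11.97 + (12−16.34)²/16.34 + (23−17.63)²/17.63 + (8−9.03)²/9.03 = 5.0980
df = 2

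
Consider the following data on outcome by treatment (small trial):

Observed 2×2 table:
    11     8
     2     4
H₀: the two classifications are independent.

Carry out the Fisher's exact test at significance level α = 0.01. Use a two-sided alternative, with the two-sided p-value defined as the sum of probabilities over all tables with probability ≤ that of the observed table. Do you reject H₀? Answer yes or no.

Margins: r₁=19, r₂=6, c₁=13, c₂=12, n=25
p_obs = C(19,11)·C(6,2)/C(25,13); sum pmf over tables with pmf ≤ p_obs
p-value (two-sided) = 0.37826
At α=0.01: p ≥ α → fail to reject H₀

reject H₀: no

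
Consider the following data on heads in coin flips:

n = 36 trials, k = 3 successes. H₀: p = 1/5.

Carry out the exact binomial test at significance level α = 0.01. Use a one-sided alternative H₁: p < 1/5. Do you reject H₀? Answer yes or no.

reject H₀: no

Exact binomial: n=36, k=3, p₀=1/5=0.2000
P(X≤3) from Σ C(n,i)·p₀^i·(1−p₀)^(n−i)
p-value (one-sided, H₁ less) = 0.05223
At α=0.01: p ≥ α → fail to reject H₀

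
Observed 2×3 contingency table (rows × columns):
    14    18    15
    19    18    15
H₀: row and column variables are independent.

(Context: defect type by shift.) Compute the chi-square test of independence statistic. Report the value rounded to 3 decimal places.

Row totals [47, 52], col totals [33, 36, 30], n=99
χ² = (14−15.67)²/15.67 + (18−17.09)²/17.09 + (15−14.24)²/14.24 + (19−17.33)²/17.33 + (18−18.91)²/18.91 + (15−15.76)²/15.76 = 0.5063
df = 2

test statistic = 0.506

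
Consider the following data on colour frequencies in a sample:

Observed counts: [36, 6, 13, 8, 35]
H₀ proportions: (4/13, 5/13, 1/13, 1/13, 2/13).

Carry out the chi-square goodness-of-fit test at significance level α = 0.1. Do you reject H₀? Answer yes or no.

reject H₀: yes

n = 98; E_i = n·p_i = [30.15, 37.69, 7.54, 7.54, 15.08]
χ² = (36−30.15)²/30.15 + (6−37.69)²/37.69 + (13−7.54)²/7.54 + (8−7.54)²/7.54 + (35−15.08)²/15.08 = 58.0929
df = 4
p-value (upper-tail) = 0.00000
At α=0.1: p < α → reject H₀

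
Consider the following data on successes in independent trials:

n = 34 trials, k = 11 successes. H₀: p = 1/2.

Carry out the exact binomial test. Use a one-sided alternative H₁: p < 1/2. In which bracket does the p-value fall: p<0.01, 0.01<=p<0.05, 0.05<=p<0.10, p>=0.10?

p-value bracket: 0.01<=p<0.05

Exact binomial: n=34, k=11, p₀=1/2=0.5000
P(X≤11) from Σ C(n,i)·p₀^i·(1−p₀)^(n−i)
p-value (one-sided, H₁ less) = 0.02881
→ bracket: 0.01<=p<0.05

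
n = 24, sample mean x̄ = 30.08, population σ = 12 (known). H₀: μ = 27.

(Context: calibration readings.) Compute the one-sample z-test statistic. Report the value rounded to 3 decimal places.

SE = σ/√n = 12/√24 = 2.4495
z = (x̄−μ₀)/SE = (30.08−27)/2.4495 = 1.2574

test statistic = 1.257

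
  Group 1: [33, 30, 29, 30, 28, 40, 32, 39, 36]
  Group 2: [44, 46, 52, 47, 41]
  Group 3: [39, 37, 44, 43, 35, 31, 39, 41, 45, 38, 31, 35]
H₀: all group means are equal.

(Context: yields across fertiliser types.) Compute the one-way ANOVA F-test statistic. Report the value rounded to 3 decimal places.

Group means [33.00, 46.00, 38.17], grand mean 37.885
SSB = Σnᵢ(x̄ᵢ−x̄)² = 544.987; SSW = ΣΣ(x−x̄ᵢ)² = 457.667
MSB = 544.987/2 = 272.4936; MSW = 457.667/23 = 19.8986
F = MSB/MSW = 13.6941
df = (2, 23)

test statistic = 13.694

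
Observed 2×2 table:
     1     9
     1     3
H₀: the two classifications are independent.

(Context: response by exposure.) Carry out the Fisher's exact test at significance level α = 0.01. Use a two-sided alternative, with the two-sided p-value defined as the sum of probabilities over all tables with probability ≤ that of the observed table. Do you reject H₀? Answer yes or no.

reject H₀: no

Margins: r₁=10, r₂=4, c₁=2, c₂=12, n=14
p_obs = C(10,1)·C(4,1)/C(14,2); sum pmf over tables with pmf ≤ p_obs
p-value (two-sided) = 0.50549
At α=0.01: p ≥ α → fail to reject H₀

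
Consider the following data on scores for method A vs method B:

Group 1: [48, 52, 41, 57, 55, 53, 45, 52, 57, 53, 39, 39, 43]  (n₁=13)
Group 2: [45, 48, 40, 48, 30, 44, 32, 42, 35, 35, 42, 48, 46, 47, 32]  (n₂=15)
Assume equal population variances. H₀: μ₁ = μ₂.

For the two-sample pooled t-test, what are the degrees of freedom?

degrees of freedom = 26

df = n₁ + n₂ − 2 = 13 + 15 − 2 = 26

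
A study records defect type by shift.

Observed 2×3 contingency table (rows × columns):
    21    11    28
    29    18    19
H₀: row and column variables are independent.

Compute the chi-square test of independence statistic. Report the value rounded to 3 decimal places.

test statistic = 4.417

Row totals [60, 66], col totals [50, 29, 47], n=126
χ² = (21−23.81)²/23.81 + (11−13.81)²/13.81 + (28−22.38)²/22.38 + (29−26.19)²/26.19 + (18−15.19)²/15.19 + (19−24.62)²/24.62 = 4.4174
df = 2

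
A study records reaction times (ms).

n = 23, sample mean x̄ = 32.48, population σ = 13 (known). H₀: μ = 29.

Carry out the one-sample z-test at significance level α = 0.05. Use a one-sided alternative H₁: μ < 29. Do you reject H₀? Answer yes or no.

reject H₀: no

SE = σ/√n = 13/√23 = 2.7107
z = (x̄−μ₀)/SE = (32.48−29)/2.7107 = 1.2838
p-value (one-sided, H₁ less) = 0.90040
At α=0.05: p ≥ α → fail to reject H₀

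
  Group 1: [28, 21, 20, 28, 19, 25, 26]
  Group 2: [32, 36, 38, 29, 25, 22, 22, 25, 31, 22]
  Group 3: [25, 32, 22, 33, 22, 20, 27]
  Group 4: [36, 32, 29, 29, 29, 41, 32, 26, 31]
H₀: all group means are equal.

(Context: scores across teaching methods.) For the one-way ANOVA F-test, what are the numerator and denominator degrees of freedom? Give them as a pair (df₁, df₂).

k = 4 groups, N = 33 total
df = (k−1, N−k) = (4−1, 33−4) = (3, 29)

degrees of freedom = [3, 29]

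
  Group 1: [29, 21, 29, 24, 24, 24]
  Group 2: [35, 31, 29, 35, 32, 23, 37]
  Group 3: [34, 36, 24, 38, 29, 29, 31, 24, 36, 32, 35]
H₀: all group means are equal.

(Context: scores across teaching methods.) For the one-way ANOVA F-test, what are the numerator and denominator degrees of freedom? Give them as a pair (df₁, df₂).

k = 3 groups, N = 24 total
df = (k−1, N−k) = (3−1, 24−3) = (2, 21)

degrees of freedom = [2, 21]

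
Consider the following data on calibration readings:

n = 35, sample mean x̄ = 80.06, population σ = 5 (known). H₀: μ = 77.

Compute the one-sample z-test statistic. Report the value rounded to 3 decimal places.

test statistic = 3.621

SE = σ/√n = 5/√35 = 0.8452
z = (x̄−μ₀)/SE = (80.06−77)/0.8452 = 3.6206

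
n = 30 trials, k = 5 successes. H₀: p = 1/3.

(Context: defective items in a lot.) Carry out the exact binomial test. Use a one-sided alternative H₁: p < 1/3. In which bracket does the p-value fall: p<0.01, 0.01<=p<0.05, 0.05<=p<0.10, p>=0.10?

Exact binomial: n=30, k=5, p₀=1/3=0.3333
P(X≤5) from Σ C(n,i)·p₀^i·(1−p₀)^(n−i)
p-value (one-sided, H₁ less) = 0.03545
→ bracket: 0.01<=p<0.05

p-value bracket: 0.01<=p<0.05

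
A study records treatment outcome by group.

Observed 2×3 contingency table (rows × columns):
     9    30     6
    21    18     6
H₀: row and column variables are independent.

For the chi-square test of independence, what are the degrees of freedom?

df = (r−1)(c−1) = (2−1)·(3−1) = 2

degrees of freedom = 2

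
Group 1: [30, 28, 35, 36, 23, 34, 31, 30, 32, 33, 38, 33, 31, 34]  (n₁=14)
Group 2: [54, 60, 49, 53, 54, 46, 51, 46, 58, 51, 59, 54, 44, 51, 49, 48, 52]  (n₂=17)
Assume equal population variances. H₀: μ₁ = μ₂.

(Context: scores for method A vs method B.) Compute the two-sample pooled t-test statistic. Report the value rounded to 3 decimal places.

test statistic = -13.001

x̄₁=32.000, s₁=3.700, n₁=14
x̄₂=51.706, s₂=4.566, n₂=17
s_p² = [13·3.700² + 16·4.566²]/29 = 17.6389
SE = √(s_p²·(1/14+1/17)) = 1.5158
t = (32.000−51.706)/1.5158 = -13.0007
df = 29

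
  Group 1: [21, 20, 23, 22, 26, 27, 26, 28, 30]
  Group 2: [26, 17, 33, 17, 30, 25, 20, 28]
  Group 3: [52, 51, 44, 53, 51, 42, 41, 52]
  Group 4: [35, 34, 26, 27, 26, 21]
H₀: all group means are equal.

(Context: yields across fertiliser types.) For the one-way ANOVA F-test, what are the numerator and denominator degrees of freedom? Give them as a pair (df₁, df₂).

degrees of freedom = [3, 27]

k = 4 groups, N = 31 total
df = (k−1, N−k) = (4−1, 31−4) = (3, 27)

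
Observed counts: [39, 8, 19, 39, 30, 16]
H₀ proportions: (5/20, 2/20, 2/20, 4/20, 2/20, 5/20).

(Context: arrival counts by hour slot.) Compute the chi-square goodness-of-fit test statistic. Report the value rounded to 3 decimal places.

n = 151; E_i = n·p_i = [37.75, 15.10, 15.10, 30.20, 15.10, 37.75]
χ² = (39−37.75)²/37.75 + (8−15.10)²/15.10 + (19−15.10)²/15.10 + (39−30.20)²/30.20 + (30−15.10)²/15.10 + (16−37.75)²/37.75 = 34.1854
df = 5

test statistic = 34.185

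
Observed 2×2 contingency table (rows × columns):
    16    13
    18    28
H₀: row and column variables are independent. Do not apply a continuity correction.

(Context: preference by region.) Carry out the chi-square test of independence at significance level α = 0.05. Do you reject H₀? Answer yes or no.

reject H₀: no

Row totals [29, 46], col totals [34, 41], n=75
χ² = (16−13.15)²/13.15 + (13−15.85)²/15.85 + (18−20.85)²/20.85 + (28−25.15)²/25.15 = 1.8470
df = 1
p-value (upper-tail) = 0.17413
At α=0.05: p ≥ α → fail to reject H₀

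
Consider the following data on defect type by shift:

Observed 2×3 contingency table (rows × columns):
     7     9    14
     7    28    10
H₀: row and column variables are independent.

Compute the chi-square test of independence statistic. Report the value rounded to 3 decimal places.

test statistic = 7.733

Row totals [30, 45], col totals [14, 37, 24], n=75
χ² = (7−5.60)²/5.60 + (9−14.80)²/14.80 + (14−9.60)²/9.60 + (7−8.40)²/8.40 + (28−22.20)²/22.20 + (10−14.40)²/14.40 = 7.7327
df = 2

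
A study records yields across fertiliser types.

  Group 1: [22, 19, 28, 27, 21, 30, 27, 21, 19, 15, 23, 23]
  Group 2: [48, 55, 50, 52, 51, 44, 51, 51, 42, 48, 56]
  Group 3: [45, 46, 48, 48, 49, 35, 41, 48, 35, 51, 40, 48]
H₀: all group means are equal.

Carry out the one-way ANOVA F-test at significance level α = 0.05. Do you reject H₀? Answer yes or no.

Group means [22.92, 49.82, 44.50], grand mean 38.771
SSB = Σnᵢ(x̄ᵢ−x̄)² = 4752.618; SSW = ΣΣ(x−x̄ᵢ)² = 713.553
MSB = 4752.618/2 = 2376.3092; MSW = 713.553/32 = 22.2985
F = MSB/MSW = 106.5680
df = (2, 32)
p-value (upper-tail) = 0.00000
At α=0.05: p < α → reject H₀

reject H₀: yes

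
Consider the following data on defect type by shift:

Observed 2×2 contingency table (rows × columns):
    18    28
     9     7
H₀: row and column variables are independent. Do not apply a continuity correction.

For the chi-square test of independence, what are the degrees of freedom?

df = (r−1)(c−1) = (2−1)·(2−1) = 1

degrees of freedom = 1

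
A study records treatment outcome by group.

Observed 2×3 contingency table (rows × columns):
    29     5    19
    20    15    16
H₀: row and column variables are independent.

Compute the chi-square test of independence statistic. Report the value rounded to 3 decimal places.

test statistic = 6.874

Row totals [53, 51], col totals [49, 20, 35], n=104
χ² = (29−24.97)²/24.97 + (5−10.19)²/10.19 + (19−17.84)²/17.84 + (20−24.03)²/24.03 + (15−9.81)²/9.81 + (16−17.16)²/17.16 = 6.8743
df = 2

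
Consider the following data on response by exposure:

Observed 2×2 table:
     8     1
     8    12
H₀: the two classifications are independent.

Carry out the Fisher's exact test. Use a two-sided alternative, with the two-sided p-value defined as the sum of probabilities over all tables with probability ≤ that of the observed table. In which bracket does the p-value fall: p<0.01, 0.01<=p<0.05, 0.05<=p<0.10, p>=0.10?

Margins: r₁=9, r₂=20, c₁=16, c₂=13, n=29
p_obs = C(9,8)·C(20,8)/C(29,16); sum pmf over tables with pmf ≤ p_obs
p-value (two-sided) = 0.01998
→ bracket: 0.01<=p<0.05

p-value bracket: 0.01<=p<0.05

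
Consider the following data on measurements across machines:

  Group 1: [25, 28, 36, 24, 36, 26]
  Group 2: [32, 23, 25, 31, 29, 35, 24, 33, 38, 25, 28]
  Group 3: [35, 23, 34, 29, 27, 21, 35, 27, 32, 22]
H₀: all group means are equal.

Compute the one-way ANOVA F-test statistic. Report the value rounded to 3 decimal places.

test statistic = 0.076

Group means [29.17, 29.36, 28.50], grand mean 29.000
SSB = Σnᵢ(x̄ᵢ−x̄)² = 4.121; SSW = ΣΣ(x−x̄ᵢ)² = 647.879
MSB = 4.121/2 = 2.0606; MSW = 647.879/24 = 26.9949
F = MSB/MSW = 0.0763
df = (2, 24)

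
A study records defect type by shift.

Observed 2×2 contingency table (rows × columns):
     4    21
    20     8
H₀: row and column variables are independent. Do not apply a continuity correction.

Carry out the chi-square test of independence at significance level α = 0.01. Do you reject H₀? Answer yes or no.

Row totals [25, 28], col totals [24, 29], n=53
χ² = (4−11.32)²/11.32 + (21−13.68)²/13.68 + (20−12.68)²/12.68 + (8−15.32)²/15.32 = 16.3769
df = 1
p-value (upper-tail) = 0.00005
At α=0.01: p < α → reject H₀

reject H₀: yes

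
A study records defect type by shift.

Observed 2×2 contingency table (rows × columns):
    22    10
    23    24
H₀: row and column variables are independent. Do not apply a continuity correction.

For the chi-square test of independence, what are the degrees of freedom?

df = (r−1)(c−1) = (2−1)·(2−1) = 1

degrees of freedom = 1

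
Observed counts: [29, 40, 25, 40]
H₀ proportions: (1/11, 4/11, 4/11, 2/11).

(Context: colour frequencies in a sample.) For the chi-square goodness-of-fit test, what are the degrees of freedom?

degrees of freedom = 3

df = k − 1 = 4 − 1 = 3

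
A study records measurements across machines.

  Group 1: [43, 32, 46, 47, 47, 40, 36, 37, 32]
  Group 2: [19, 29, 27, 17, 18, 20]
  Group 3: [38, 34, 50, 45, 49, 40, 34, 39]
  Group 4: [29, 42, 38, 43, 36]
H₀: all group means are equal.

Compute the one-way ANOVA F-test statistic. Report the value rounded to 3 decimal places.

Group means [40.00, 21.67, 41.12, 37.60], grand mean 35.964
SSB = Σnᵢ(x̄ᵢ−x̄)² = 1599.556; SSW = ΣΣ(x−x̄ᵢ)² = 821.408
MSB = 1599.556/3 = 533.1853; MSW = 821.408/24 = 34.2253
F = MSB/MSW = 15.5787
df = (3, 24)

test statistic = 15.579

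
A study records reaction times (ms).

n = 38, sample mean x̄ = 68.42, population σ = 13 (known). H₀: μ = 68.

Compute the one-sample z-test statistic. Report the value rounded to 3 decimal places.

SE = σ/√n = 13/√38 = 2.1089
z = (x̄−μ₀)/SE = (68.42−68)/2.1089 = 0.1992

test statistic = 0.199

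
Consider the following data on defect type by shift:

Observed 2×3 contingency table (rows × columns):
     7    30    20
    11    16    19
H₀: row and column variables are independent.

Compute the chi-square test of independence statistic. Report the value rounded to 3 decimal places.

test statistic = 4.047

Row totals [57, 46], col totals [18, 46, 39], n=103
χ² = (7−9.96)²/9.96 + (30−25.46)²/25.46 + (20−21.58)²/21.58 + (11−8.04)²/8.04 + (16−20.54)²/20.54 + (19−17.42)²/17.42 = 4.0468
df = 2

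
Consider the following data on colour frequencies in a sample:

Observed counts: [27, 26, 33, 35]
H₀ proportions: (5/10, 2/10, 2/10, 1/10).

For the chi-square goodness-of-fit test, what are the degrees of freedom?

degrees of freedom = 3

df = k − 1 = 4 − 1 = 3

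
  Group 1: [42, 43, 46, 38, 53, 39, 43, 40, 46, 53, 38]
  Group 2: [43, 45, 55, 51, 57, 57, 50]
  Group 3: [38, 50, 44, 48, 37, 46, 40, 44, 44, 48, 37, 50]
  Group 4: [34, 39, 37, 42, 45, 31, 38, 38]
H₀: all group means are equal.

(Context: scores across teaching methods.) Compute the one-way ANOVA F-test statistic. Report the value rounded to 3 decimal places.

test statistic = 8.448

Group means [43.73, 51.14, 43.83, 38.00], grand mean 43.921
SSB = Σnᵢ(x̄ᵢ−x̄)² = 646.058; SSW = ΣΣ(x−x̄ᵢ)² = 866.706
MSB = 646.058/3 = 215.3525; MSW = 866.706/34 = 25.4913
F = MSB/MSW = 8.4481
df = (3, 34)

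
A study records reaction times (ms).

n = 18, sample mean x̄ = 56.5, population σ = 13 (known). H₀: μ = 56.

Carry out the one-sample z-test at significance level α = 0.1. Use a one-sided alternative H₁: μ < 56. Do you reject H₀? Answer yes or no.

SE = σ/√n = 13/√18 = 3.0641
z = (x̄−μ₀)/SE = (56.5−56)/3.0641 = 0.1632
p-value (one-sided, H₁ less) = 0.56481
At α=0.1: p ≥ α → fail to reject H₀

reject H₀: no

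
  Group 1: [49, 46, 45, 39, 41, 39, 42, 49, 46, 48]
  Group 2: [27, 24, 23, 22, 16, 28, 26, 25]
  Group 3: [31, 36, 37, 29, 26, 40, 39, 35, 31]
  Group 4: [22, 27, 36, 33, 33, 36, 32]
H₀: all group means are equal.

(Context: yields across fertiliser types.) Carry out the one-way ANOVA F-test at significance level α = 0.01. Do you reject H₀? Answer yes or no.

Group means [44.40, 23.88, 33.78, 31.29], grand mean 34.059
SSB = Σnᵢ(x̄ᵢ−x̄)² = 1953.623; SSW = ΣΣ(x−x̄ᵢ)² = 572.259
MSB = 1953.623/3 = 651.2077; MSW = 572.259/30 = 19.0753
F = MSB/MSW = 34.1388
df = (3, 30)
p-value (upper-tail) = 0.00000
At α=0.01: p < α → reject H₀

reject H₀: yes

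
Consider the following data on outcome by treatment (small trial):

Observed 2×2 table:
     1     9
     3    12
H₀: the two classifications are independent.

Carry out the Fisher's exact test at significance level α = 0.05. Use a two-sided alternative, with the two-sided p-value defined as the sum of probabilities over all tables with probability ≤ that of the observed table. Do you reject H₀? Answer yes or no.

Margins: r₁=10, r₂=15, c₁=4, c₂=21, n=25
p_obs = C(10,1)·C(15,3)/C(25,4); sum pmf over tables with pmf ≤ p_obs
p-value (two-sided) = 0.62648
At α=0.05: p ≥ α → fail to reject H₀

reject H₀: no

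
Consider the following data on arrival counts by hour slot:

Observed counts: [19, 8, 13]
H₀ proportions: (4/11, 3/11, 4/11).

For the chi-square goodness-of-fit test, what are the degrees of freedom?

df = k − 1 = 3 − 1 = 2

degrees of freedom = 2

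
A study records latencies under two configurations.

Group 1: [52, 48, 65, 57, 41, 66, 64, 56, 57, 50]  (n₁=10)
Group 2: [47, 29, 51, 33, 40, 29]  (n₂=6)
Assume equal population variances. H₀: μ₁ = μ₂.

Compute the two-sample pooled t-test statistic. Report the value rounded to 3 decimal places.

test statistic = 3.941

x̄₁=55.600, s₁=8.072, n₁=10
x̄₂=38.167, s₂=9.390, n₂=6
s_p² = [9·8.072² + 5·9.390²]/14 = 73.3738
SE = √(s_p²·(1/10+1/6)) = 4.4234
t = (55.600−38.167)/4.4234 = 3.9412
df = 14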